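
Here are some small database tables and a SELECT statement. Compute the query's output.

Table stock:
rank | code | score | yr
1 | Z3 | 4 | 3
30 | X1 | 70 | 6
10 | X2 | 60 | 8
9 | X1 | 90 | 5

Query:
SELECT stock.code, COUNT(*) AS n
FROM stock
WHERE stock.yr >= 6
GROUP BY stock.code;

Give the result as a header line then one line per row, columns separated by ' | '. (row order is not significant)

== RESULT ==
stock.code | n
X1 | 1
X2 | 1

Derivation:
After WHERE (2 rows):
stock.rank | stock.code | stock.score | stock.yr
30 | X1 | 70 | 6
10 | X2 | 60 | 8
After GROUP BY (2 rows):
stock.code | n
X1 | 1
X2 | 1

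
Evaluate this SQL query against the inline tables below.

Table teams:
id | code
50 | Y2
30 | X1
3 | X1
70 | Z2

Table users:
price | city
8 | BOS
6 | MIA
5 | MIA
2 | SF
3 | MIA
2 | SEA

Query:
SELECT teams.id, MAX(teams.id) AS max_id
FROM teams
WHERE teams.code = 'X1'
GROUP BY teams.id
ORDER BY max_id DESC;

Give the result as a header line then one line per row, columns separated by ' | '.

After WHERE (2 rows):
teams.id | teams.code
30 | X1
3 | X1
After GROUP BY (2 rows):
teams.id | max_id
30 | 30
3 | 3
After ORDER BY (2 rows):
teams.id | max_id
30 | 30
3 | 3

== RESULT ==
teams.id | max_id
30 | 30
3 | 3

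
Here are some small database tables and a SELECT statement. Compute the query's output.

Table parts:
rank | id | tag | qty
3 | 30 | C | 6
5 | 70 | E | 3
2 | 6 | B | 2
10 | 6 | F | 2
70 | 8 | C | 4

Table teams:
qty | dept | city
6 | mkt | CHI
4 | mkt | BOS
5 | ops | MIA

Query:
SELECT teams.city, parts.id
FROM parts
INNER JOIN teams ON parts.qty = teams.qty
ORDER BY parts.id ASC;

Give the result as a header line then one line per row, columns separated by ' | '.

After JOIN teams (2 rows):
parts.rank | parts.id | parts.tag | parts.qty | teams.qty | teams.dept | teams.city
3 | 30 | C | 6 | 6 | mkt | CHI
70 | 8 | C | 4 | 4 | mkt | BOS
After SELECT (2 rows):
teams.city | parts.id
CHI | 30
BOS | 8
After ORDER BY (2 rows):
teams.city | parts.id
BOS | 8
CHI | 30

== RESULT ==
teams.city | parts.id
BOS | 8
CHI | 30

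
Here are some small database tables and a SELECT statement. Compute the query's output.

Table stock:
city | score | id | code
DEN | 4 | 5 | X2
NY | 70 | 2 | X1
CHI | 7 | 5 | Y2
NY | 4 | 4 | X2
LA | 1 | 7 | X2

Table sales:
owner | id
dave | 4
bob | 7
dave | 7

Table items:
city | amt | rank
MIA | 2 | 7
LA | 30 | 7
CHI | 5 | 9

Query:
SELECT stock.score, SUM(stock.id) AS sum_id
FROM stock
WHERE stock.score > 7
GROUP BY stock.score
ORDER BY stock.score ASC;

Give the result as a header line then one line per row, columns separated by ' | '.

After WHERE (1 rows):
stock.city | stock.score | stock.id | stock.code
NY | 70 | 2 | X1
After GROUP BY (1 rows):
stock.score | sum_id
70 | 2
After ORDER BY (1 rows):
stock.score | sum_id
70 | 2

== RESULT ==
stock.score | sum_id
70 | 2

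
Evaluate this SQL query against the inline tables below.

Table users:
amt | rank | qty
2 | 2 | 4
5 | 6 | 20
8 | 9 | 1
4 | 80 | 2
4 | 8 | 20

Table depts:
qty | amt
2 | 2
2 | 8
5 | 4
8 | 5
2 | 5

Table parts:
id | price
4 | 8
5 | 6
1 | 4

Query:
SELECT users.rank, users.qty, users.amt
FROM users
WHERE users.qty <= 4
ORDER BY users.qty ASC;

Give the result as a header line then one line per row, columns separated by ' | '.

After WHERE (3 rows):
users.amt | users.rank | users.qty
2 | 2 | 4
8 | 9 | 1
4 | 80 | 2
After SELECT (3 rows):
users.rank | users.qty | users.amt
2 | 4 | 2
9 | 1 | 8
80 | 2 | 4
After ORDER BY (3 rows):
users.rank | users.qty | users.amt
9 | 1 | 8
80 | 2 | 4
2 | 4 | 2

== RESULT ==
users.rank | users.qty | users.amt
9 | 1 | 8
80 | 2 | 4
2 | 4 | 2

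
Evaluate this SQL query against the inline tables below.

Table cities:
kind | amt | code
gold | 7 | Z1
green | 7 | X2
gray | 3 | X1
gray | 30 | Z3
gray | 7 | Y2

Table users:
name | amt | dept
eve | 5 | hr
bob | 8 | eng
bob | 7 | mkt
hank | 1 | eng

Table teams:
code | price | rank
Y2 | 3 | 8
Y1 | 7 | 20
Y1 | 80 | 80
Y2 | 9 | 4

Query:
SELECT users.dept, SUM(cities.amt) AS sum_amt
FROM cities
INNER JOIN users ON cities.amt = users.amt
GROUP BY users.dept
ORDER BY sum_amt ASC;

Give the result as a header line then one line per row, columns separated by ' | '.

After JOIN users (3 rows):
cities.kind | cities.amt | cities.code | users.name | users.amt | users.dept
gold | 7 | Z1 | bob | 7 | mkt
green | 7 | X2 | bob | 7 | mkt
gray | 7 | Y2 | bob | 7 | mkt
After GROUP BY (1 rows):
users.dept | sum_amt
mkt | 21
After ORDER BY (1 rows):
users.dept | sum_amt
mkt | 21

== RESULT ==
users.dept | sum_amt
mkt | 21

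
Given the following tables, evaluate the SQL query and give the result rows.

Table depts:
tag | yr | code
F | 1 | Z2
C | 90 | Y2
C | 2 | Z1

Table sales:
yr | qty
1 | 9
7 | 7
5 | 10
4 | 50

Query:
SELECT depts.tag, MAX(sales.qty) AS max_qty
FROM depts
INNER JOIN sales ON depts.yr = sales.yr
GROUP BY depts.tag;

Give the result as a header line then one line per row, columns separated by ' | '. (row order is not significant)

After JOIN sales (1 rows):
depts.tag | depts.yr | depts.code | sales.yr | sales.qty
F | 1 | Z2 | 1 | 9
After GROUP BY (1 rows):
depts.tag | max_qty
F | 9

== RESULT ==
depts.tag | max_qty
F | 9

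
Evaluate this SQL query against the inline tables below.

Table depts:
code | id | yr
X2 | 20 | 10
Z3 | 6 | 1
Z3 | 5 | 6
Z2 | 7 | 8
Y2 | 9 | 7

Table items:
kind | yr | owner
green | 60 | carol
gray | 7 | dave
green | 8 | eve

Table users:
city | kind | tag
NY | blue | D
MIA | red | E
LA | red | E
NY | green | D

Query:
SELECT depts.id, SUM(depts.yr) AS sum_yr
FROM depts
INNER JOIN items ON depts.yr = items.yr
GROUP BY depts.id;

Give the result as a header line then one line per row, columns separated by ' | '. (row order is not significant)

== RESULT ==
depts.id | sum_yr
7 | 8
9 | 7

Derivation:
After JOIN items (2 rows):
depts.code | depts.id | depts.yr | items.kind | items.yr | items.owner
Z2 | 7 | 8 | green | 8 | eve
Y2 | 9 | 7 | gray | 7 | dave
After GROUP BY (2 rows):
depts.id | sum_yr
7 | 8
9 | 7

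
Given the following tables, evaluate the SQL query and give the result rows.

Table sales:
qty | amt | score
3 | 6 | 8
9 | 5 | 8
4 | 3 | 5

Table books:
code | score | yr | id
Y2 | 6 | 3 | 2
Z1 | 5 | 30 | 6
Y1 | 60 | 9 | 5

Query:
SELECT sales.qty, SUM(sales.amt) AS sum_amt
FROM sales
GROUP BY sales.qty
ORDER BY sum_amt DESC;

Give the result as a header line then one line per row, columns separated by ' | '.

After GROUP BY (3 rows):
sales.qty | sum_amt
3 | 6
9 | 5
4 | 3
After ORDER BY (3 rows):
sales.qty | sum_amt
3 | 6
9 | 5
4 | 3

== RESULT ==
sales.qty | sum_amt
3 | 6
9 | 5
4 | 3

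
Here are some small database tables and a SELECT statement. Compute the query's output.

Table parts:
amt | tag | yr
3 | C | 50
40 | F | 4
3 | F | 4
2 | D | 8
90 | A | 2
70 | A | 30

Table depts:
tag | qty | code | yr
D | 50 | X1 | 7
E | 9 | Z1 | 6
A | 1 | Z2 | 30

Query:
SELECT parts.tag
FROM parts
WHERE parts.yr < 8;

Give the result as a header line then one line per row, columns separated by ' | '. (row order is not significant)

After WHERE (3 rows):
parts.amt | parts.tag | parts.yr
40 | F | 4
3 | F | 4
90 | A | 2
After SELECT (3 rows):
parts.tag
F
F
A

== RESULT ==
parts.tag
F
F
A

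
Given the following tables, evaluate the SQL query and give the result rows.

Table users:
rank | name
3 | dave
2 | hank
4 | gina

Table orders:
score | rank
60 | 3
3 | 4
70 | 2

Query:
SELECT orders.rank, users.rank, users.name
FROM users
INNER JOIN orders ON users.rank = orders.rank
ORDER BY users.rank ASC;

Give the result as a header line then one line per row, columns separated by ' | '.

After JOIN orders (3 rows):
users.rank | users.name | orders.score | orders.rank
3 | dave | 60 | 3
2 | hank | 70 | 2
4 | gina | 3 | 4
After SELECT (3 rows):
orders.rank | users.rank | users.name
3 | 3 | dave
2 | 2 | hank
4 | 4 | gina
After ORDER BY (3 rows):
orders.rank | users.rank | users.name
2 | 2 | hank
3 | 3 | dave
4 | 4 | gina

== RESULT ==
orders.rank | users.rank | users.name
2 | 2 | hank
3 | 3 | dave
4 | 4 | gina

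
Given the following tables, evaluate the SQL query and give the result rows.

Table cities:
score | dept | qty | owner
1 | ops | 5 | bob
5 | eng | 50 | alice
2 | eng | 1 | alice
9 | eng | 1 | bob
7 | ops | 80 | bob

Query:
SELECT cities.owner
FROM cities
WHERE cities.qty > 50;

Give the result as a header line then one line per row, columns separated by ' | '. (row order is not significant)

After WHERE (1 rows):
cities.score | cities.dept | cities.qty | cities.owner
7 | ops | 80 | bob
After SELECT (1 rows):
cities.owner
bob

== RESULT ==
cities.owner
bob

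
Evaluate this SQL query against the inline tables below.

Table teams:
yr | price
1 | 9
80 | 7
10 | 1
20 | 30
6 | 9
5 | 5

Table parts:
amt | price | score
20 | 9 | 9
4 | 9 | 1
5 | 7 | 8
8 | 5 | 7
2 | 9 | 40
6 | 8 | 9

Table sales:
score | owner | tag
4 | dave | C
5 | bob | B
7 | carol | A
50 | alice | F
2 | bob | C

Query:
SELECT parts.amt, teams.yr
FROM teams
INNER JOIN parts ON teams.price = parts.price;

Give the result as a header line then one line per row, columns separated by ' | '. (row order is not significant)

== RESULT ==
parts.amt | teams.yr
20 | 1
4 | 1
2 | 1
5 | 80
20 | 6
4 | 6
2 | 6
8 | 5

Derivation:
After JOIN parts (8 rows):
teams.yr | teams.price | parts.amt | parts.price | parts.score
1 | 9 | 20 | 9 | 9
1 | 9 | 4 | 9 | 1
1 | 9 | 2 | 9 | 40
80 | 7 | 5 | 7 | 8
6 | 9 | 20 | 9 | 9
6 | 9 | 4 | 9 | 1
6 | 9 | 2 | 9 | 40
5 | 5 | 8 | 5 | 7
After SELECT (8 rows):
parts.amt | teams.yr
20 | 1
4 | 1
2 | 1
5 | 80
20 | 6
4 | 6
2 | 6
8 | 5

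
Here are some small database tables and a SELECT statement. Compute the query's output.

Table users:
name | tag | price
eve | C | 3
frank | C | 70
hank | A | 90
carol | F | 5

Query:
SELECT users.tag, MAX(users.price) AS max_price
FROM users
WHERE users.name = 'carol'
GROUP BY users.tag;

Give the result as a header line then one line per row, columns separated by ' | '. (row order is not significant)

== RESULT ==
users.tag | max_price
F | 5

Derivation:
After WHERE (1 rows):
users.name | users.tag | users.price
carol | F | 5
After GROUP BY (1 rows):
users.tag | max_price
F | 5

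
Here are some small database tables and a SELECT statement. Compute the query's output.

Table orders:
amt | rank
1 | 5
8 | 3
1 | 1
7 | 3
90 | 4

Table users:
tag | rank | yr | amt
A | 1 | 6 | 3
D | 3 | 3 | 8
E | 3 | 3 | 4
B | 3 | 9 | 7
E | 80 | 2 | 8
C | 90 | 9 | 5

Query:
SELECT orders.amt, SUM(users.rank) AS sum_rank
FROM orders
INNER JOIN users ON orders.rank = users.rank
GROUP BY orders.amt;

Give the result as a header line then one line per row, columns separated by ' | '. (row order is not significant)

After JOIN users (7 rows):
orders.amt | orders.rank | users.tag | users.rank | users.yr | users.amt
8 | 3 | D | 3 | 3 | 8
8 | 3 | E | 3 | 3 | 4
8 | 3 | B | 3 | 9 | 7
1 | 1 | A | 1 | 6 | 3
7 | 3 | D | 3 | 3 | 8
7 | 3 | E | 3 | 3 | 4
7 | 3 | B | 3 | 9 | 7
After GROUP BY (3 rows):
orders.amt | sum_rank
8 | 9
1 | 1
7 | 9

== RESULT ==
orders.amt | sum_rank
8 | 9
1 | 1
7 | 9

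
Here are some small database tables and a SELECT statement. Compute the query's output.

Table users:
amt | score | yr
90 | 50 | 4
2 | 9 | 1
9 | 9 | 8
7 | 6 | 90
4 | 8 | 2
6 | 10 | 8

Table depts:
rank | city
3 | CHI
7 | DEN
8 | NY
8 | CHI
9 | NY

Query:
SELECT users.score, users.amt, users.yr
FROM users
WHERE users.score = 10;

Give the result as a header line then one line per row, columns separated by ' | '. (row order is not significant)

== RESULT ==
users.score | users.amt | users.yr
10 | 6 | 8

Derivation:
After WHERE (1 rows):
users.amt | users.score | users.yr
6 | 10 | 8
After SELECT (1 rows):
users.score | users.amt | users.yr
10 | 6 | 8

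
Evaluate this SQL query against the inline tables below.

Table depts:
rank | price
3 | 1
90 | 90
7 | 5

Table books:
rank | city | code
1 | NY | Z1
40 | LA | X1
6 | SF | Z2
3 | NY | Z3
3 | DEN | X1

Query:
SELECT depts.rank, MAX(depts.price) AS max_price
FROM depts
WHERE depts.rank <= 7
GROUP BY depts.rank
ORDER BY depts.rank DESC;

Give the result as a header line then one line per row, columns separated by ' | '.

After WHERE (2 rows):
depts.rank | depts.price
3 | 1
7 | 5
After GROUP BY (2 rows):
depts.rank | max_price
3 | 1
7 | 5
After ORDER BY (2 rows):
depts.rank | max_price
7 | 5
3 | 1

== RESULT ==
depts.rank | max_price
7 | 5
3 | 1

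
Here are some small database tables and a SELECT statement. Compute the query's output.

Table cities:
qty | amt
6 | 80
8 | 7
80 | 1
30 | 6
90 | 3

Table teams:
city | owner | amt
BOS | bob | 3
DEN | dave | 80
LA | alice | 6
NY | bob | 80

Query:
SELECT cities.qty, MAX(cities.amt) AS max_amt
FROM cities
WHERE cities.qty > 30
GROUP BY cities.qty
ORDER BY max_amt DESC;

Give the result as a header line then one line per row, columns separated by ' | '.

== RESULT ==
cities.qty | max_amt
90 | 3
80 | 1

Derivation:
After WHERE (2 rows):
cities.qty | cities.amt
80 | 1
90 | 3
After GROUP BY (2 rows):
cities.qty | max_amt
80 | 1
90 | 3
After ORDER BY (2 rows):
cities.qty | max_amt
90 | 3
80 | 1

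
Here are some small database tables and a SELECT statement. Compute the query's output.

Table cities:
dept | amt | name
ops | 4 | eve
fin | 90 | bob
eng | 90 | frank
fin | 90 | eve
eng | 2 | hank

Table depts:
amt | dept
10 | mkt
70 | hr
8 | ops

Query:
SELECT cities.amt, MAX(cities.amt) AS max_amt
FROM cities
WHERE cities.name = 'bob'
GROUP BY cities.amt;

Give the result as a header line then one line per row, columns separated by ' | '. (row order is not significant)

After WHERE (1 rows):
cities.dept | cities.amt | cities.name
fin | 90 | bob
After GROUP BY (1 rows):
cities.amt | max_amt
90 | 90

== RESULT ==
cities.amt | max_amt
90 | 90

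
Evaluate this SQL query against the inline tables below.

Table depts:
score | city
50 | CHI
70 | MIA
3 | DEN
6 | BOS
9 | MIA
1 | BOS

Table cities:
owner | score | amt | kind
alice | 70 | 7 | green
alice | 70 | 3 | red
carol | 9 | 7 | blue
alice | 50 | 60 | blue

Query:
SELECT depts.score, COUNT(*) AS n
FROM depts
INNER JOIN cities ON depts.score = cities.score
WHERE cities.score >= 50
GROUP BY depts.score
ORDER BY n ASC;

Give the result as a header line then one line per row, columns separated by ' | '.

After JOIN cities (4 rows):
depts.score | depts.city | cities.owner | cities.score | cities.amt | cities.kind
50 | CHI | alice | 50 | 60 | blue
70 | MIA | alice | 70 | 7 | green
70 | MIA | alice | 70 | 3 | red
9 | MIA | carol | 9 | 7 | blue
After WHERE (3 rows):
depts.score | depts.city | cities.owner | cities.score | cities.amt | cities.kind
50 | CHI | alice | 50 | 60 | blue
70 | MIA | alice | 70 | 7 | green
70 | MIA | alice | 70 | 3 | red
After GROUP BY (2 rows):
depts.score | n
50 | 1
70 | 2
After ORDER BY (2 rows):
depts.score | n
50 | 1
70 | 2

== RESULT ==
depts.score | n
50 | 1
70 | 2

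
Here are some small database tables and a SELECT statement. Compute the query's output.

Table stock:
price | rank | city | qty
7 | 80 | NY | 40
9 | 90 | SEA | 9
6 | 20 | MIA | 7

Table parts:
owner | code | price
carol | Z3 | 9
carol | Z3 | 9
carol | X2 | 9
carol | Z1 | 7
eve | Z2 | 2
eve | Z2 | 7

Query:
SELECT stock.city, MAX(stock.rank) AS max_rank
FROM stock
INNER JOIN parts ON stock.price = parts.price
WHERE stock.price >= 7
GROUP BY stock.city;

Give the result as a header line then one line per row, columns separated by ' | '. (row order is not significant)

After JOIN parts (5 rows):
stock.price | stock.rank | stock.city | stock.qty | parts.owner | parts.code | parts.price
7 | 80 | NY | 40 | carol | Z1 | 7
7 | 80 | NY | 40 | eve | Z2 | 7
9 | 90 | SEA | 9 | carol | Z3 | 9
9 | 90 | SEA | 9 | carol | Z3 | 9
9 | 90 | SEA | 9 | carol | X2 | 9
After WHERE (5 rows):
stock.price | stock.rank | stock.city | stock.qty | parts.owner | parts.code | parts.price
7 | 80 | NY | 40 | carol | Z1 | 7
7 | 80 | NY | 40 | eve | Z2 | 7
9 | 90 | SEA | 9 | carol | Z3 | 9
9 | 90 | SEA | 9 | carol | Z3 | 9
9 | 90 | SEA | 9 | carol | X2 | 9
After GROUP BY (2 rows):
stock.city | max_rank
NY | 80
SEA | 90

== RESULT ==
stock.city | max_rank
NY | 80
SEA | 90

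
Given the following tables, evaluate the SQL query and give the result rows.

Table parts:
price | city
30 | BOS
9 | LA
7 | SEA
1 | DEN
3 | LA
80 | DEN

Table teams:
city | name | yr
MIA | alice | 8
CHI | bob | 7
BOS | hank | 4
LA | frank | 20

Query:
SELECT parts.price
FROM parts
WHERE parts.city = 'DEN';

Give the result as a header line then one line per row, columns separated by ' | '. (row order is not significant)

== RESULT ==
parts.price
1
80

Derivation:
After WHERE (2 rows):
parts.price | parts.city
1 | DEN
80 | DEN
After SELECT (2 rows):
parts.price
1
80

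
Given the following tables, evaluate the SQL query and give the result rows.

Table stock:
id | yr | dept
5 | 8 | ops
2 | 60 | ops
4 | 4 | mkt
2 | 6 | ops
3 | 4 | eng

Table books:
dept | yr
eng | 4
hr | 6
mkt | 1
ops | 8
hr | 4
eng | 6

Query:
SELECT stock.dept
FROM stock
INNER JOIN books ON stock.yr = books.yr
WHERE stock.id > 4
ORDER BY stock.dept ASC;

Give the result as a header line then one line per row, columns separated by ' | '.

== RESULT ==
stock.dept
ops

Derivation:
After JOIN books (7 rows):
stock.id | stock.yr | stock.dept | books.dept | books.yr
5 | 8 | ops | ops | 8
4 | 4 | mkt | eng | 4
4 | 4 | mkt | hr | 4
2 | 6 | ops | hr | 6
2 | 6 | ops | eng | 6
3 | 4 | eng | eng | 4
3 | 4 | eng | hr | 4
After WHERE (1 rows):
stock.id | stock.yr | stock.dept | books.dept | books.yr
5 | 8 | ops | ops | 8
After SELECT (1 rows):
stock.dept
ops
After ORDER BY (1 rows):
stock.dept
ops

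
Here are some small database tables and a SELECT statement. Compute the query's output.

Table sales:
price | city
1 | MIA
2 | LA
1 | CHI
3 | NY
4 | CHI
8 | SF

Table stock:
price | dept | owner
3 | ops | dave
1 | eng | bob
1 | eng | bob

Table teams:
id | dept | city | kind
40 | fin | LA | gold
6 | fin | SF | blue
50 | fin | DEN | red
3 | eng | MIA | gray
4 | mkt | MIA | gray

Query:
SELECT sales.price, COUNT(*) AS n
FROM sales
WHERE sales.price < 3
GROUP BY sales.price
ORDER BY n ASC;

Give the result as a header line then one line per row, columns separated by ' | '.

== RESULT ==
sales.price | n
2 | 1
1 | 2

Derivation:
After WHERE (3 rows):
sales.price | sales.city
1 | MIA
2 | LA
1 | CHI
After GROUP BY (2 rows):
sales.price | n
1 | 2
2 | 1
After ORDER BY (2 rows):
sales.price | n
2 | 1
1 | 2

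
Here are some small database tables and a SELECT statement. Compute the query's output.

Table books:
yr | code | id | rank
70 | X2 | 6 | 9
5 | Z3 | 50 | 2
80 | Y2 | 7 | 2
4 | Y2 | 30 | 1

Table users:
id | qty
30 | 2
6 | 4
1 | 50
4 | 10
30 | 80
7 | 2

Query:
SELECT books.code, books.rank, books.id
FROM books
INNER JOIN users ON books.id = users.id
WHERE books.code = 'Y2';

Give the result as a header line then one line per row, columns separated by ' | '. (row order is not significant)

After JOIN users (4 rows):
books.yr | books.code | books.id | books.rank | users.id | users.qty
70 | X2 | 6 | 9 | 6 | 4
80 | Y2 | 7 | 2 | 7 | 2
4 | Y2 | 30 | 1 | 30 | 2
4 | Y2 | 30 | 1 | 30 | 80
After WHERE (3 rows):
books.yr | books.code | books.id | books.rank | users.id | users.qty
80 | Y2 | 7 | 2 | 7 | 2
4 | Y2 | 30 | 1 | 30 | 2
4 | Y2 | 30 | 1 | 30 | 80
After SELECT (3 rows):
books.code | books.rank | books.id
Y2 | 2 | 7
Y2 | 1 | 30
Y2 | 1 | 30

== RESULT ==
books.code | books.rank | books.id
Y2 | 2 | 7
Y2 | 1 | 30
Y2 | 1 | 30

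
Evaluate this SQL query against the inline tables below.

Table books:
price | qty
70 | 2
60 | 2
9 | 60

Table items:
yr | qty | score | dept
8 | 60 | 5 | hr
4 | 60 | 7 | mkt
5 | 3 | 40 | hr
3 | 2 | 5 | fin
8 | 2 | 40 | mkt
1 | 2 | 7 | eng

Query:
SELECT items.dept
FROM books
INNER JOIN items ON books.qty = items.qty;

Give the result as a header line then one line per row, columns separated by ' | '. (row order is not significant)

After JOIN items (8 rows):
books.price | books.qty | items.yr | items.qty | items.score | items.dept
70 | 2 | 3 | 2 | 5 | fin
70 | 2 | 8 | 2 | 40 | mkt
70 | 2 | 1 | 2 | 7 | eng
60 | 2 | 3 | 2 | 5 | fin
60 | 2 | 8 | 2 | 40 | mkt
60 | 2 | 1 | 2 | 7 | eng
9 | 60 | 8 | 60 | 5 | hr
9 | 60 | 4 | 60 | 7 | mkt
After SELECT (8 rows):
items.dept
fin
mkt
eng
fin
mkt
eng
hr
mkt

== RESULT ==
items.dept
fin
mkt
eng
fin
mkt
eng
hr
mkt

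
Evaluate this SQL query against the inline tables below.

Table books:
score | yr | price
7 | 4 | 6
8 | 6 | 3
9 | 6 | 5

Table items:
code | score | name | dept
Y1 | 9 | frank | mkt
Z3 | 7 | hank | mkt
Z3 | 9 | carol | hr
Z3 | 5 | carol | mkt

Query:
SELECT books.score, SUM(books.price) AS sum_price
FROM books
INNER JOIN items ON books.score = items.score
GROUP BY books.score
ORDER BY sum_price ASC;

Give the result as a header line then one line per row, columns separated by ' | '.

== RESULT ==
books.score | sum_price
7 | 6
9 | 10

Derivation:
After JOIN items (3 rows):
books.score | books.yr | books.price | items.code | items.score | items.name | items.dept
7 | 4 | 6 | Z3 | 7 | hank | mkt
9 | 6 | 5 | Y1 | 9 | frank | mkt
9 | 6 | 5 | Z3 | 9 | carol | hr
After GROUP BY (2 rows):
books.score | sum_price
7 | 6
9 | 10
After ORDER BY (2 rows):
books.score | sum_price
7 | 6
9 | 10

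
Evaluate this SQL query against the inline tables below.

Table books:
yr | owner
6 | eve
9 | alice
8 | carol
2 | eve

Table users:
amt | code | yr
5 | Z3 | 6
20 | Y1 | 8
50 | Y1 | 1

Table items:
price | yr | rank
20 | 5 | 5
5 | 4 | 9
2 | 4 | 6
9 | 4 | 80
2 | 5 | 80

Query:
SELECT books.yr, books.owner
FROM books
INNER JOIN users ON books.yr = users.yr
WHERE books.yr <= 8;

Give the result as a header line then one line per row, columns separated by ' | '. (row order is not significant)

After JOIN users (2 rows):
books.yr | books.owner | users.amt | users.code | users.yr
6 | eve | 5 | Z3 | 6
8 | carol | 20 | Y1 | 8
After WHERE (2 rows):
books.yr | books.owner | users.amt | users.code | users.yr
6 | eve | 5 | Z3 | 6
8 | carol | 20 | Y1 | 8
After SELECT (2 rows):
books.yr | books.owner
6 | eve
8 | carol

== RESULT ==
books.yr | books.owner
6 | eve
8 | carol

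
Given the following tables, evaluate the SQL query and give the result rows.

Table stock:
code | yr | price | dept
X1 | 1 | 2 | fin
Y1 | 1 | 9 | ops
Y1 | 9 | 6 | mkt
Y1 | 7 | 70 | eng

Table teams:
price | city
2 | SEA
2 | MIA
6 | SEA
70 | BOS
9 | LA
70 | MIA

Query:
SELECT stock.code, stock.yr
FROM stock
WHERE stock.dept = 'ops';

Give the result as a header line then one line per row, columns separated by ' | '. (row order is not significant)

After WHERE (1 rows):
stock.code | stock.yr | stock.price | stock.dept
Y1 | 1 | 9 | ops
After SELECT (1 rows):
stock.code | stock.yr
Y1 | 1

== RESULT ==
stock.code | stock.yr
Y1 | 1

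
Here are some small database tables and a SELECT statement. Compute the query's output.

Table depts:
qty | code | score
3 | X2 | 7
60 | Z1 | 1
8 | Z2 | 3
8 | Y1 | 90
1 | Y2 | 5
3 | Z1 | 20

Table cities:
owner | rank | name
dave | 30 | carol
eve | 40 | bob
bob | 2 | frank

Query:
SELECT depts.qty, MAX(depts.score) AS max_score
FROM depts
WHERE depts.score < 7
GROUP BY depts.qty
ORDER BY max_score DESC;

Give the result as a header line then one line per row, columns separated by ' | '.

After WHERE (3 rows):
depts.qty | depts.code | depts.score
60 | Z1 | 1
8 | Z2 | 3
1 | Y2 | 5
After GROUP BY (3 rows):
depts.qty | max_score
60 | 1
8 | 3
1 | 5
After ORDER BY (3 rows):
depts.qty | max_score
1 | 5
8 | 3
60 | 1

== RESULT ==
depts.qty | max_score
1 | 5
8 | 3
60 | 1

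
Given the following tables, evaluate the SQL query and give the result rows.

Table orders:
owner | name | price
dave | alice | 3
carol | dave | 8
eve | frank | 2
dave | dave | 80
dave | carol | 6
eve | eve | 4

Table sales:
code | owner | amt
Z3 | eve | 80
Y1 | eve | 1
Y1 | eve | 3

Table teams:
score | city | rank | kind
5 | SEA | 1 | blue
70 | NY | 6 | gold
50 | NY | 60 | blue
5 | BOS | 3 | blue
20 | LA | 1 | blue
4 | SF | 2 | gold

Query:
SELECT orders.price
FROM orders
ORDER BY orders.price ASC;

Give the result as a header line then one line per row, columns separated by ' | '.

After SELECT (6 rows):
orders.price
3
8
2
80
6
4
After ORDER BY (6 rows):
orders.price
2
3
4
6
8
80

== RESULT ==
orders.price
2
3
4
6
8
80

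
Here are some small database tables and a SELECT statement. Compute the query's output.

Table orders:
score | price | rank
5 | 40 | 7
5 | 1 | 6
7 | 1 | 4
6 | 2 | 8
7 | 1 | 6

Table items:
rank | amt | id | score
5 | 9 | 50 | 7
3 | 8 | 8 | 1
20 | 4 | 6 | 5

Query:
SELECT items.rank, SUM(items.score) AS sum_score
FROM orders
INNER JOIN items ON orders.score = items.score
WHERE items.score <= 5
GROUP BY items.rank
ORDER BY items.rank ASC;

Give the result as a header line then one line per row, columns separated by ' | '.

After JOIN items (4 rows):
orders.score | orders.price | orders.rank | items.rank | items.amt | items.id | items.score
5 | 40 | 7 | 20 | 4 | 6 | 5
5 | 1 | 6 | 20 | 4 | 6 | 5
7 | 1 | 4 | 5 | 9 | 50 | 7
7 | 1 | 6 | 5 | 9 | 50 | 7
After WHERE (2 rows):
orders.score | orders.price | orders.rank | items.rank | items.amt | items.id | items.score
5 | 40 | 7 | 20 | 4 | 6 | 5
5 | 1 | 6 | 20 | 4 | 6 | 5
After GROUP BY (1 rows):
items.rank | sum_score
20 | 10
After ORDER BY (1 rows):
items.rank | sum_score
20 | 10

== RESULT ==
items.rank | sum_score
20 | 10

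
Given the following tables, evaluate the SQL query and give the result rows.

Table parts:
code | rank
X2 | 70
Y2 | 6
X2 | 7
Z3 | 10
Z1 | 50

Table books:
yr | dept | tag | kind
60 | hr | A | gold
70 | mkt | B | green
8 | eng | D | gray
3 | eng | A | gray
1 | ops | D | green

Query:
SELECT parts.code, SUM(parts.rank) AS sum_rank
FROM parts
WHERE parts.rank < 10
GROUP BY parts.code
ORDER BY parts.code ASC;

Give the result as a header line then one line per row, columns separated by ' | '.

== RESULT ==
parts.code | sum_rank
X2 | 7
Y2 | 6

Derivation:
After WHERE (2 rows):
parts.code | parts.rank
Y2 | 6
X2 | 7
After GROUP BY (2 rows):
parts.code | sum_rank
Y2 | 6
X2 | 7
After ORDER BY (2 rows):
parts.code | sum_rank
X2 | 7
Y2 | 6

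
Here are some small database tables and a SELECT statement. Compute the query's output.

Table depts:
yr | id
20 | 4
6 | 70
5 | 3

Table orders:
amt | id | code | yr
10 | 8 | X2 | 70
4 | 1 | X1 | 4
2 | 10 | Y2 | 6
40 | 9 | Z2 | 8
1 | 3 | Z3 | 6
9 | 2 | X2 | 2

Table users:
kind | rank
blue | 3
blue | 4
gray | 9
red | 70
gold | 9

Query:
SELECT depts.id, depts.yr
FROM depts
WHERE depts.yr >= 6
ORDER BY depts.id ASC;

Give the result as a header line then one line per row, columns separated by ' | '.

== RESULT ==
depts.id | depts.yr
4 | 20
70 | 6

Derivation:
After WHERE (2 rows):
depts.yr | depts.id
20 | 4
6 | 70
After SELECT (2 rows):
depts.id | depts.yr
4 | 20
70 | 6
After ORDER BY (2 rows):
depts.id | depts.yr
4 | 20
70 | 6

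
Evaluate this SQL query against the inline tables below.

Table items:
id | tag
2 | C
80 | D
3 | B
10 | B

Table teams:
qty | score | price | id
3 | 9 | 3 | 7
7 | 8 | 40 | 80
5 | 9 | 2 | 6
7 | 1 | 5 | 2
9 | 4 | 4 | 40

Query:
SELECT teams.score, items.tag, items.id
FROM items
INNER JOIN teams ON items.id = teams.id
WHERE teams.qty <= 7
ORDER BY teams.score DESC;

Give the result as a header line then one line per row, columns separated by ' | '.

== RESULT ==
teams.score | items.tag | items.id
8 | D | 80
1 | C | 2

Derivation:
After JOIN teams (2 rows):
items.id | items.tag | teams.qty | teams.score | teams.price | teams.id
2 | C | 7 | 1 | 5 | 2
80 | D | 7 | 8 | 40 | 80
After WHERE (2 rows):
items.id | items.tag | teams.qty | teams.score | teams.price | teams.id
2 | C | 7 | 1 | 5 | 2
80 | D | 7 | 8 | 40 | 80
After SELECT (2 rows):
teams.score | items.tag | items.id
1 | C | 2
8 | D | 80
After ORDER BY (2 rows):
teams.score | items.tag | items.id
8 | D | 80
1 | C | 2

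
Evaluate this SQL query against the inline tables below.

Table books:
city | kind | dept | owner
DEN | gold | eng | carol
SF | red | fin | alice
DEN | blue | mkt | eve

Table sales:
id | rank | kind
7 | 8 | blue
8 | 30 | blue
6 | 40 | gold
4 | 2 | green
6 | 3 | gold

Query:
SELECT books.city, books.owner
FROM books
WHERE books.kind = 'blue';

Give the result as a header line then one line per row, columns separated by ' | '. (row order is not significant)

== RESULT ==
books.city | books.owner
DEN | eve

Derivation:
After WHERE (1 rows):
books.city | books.kind | books.dept | books.owner
DEN | blue | mkt | eve
After SELECT (1 rows):
books.city | books.owner
DEN | eve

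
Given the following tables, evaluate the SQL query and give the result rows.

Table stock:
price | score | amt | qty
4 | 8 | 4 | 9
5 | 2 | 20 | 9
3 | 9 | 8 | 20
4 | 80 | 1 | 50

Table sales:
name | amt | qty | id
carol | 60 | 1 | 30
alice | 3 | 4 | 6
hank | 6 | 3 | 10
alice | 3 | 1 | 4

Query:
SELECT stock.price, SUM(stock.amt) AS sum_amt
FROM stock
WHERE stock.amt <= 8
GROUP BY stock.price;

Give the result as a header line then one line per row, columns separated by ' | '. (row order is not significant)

== RESULT ==
stock.price | sum_amt
4 | 5
3 | 8

Derivation:
After WHERE (3 rows):
stock.price | stock.score | stock.amt | stock.qty
4 | 8 | 4 | 9
3 | 9 | 8 | 20
4 | 80 | 1 | 50
After GROUP BY (2 rows):
stock.price | sum_amt
4 | 5
3 | 8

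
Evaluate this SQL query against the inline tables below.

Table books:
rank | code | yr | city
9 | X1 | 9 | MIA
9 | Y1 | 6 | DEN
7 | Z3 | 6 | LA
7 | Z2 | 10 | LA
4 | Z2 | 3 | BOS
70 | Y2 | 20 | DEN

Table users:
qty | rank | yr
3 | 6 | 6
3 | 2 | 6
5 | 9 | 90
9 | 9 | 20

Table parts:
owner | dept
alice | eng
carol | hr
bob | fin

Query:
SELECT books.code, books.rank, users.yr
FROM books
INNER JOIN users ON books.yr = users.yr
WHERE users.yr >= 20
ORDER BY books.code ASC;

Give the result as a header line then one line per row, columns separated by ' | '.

After JOIN users (5 rows):
books.rank | books.code | books.yr | books.city | users.qty | users.rank | users.yr
9 | Y1 | 6 | DEN | 3 | 6 | 6
9 | Y1 | 6 | DEN | 3 | 2 | 6
7 | Z3 | 6 | LA | 3 | 6 | 6
7 | Z3 | 6 | LA | 3 | 2 | 6
70 | Y2 | 20 | DEN | 9 | 9 | 20
After WHERE (1 rows):
books.rank | books.code | books.yr | books.city | users.qty | users.rank | users.yr
70 | Y2 | 20 | DEN | 9 | 9 | 20
After SELECT (1 rows):
books.code | books.rank | users.yr
Y2 | 70 | 20
After ORDER BY (1 rows):
books.code | books.rank | users.yr
Y2 | 70 | 20

== RESULT ==
books.code | books.rank | users.yr
Y2 | 70 | 20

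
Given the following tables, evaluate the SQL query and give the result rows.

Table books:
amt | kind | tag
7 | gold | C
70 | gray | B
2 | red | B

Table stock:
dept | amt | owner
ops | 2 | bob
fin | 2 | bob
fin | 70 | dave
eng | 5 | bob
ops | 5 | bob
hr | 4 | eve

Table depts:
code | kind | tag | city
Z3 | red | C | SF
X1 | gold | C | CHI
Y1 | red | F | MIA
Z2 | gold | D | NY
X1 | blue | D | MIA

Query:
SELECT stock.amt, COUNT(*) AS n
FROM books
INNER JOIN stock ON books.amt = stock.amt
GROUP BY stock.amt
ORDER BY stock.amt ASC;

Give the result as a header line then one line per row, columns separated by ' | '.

== RESULT ==
stock.amt | n
2 | 2
70 | 1

Derivation:
After JOIN stock (3 rows):
books.amt | books.kind | books.tag | stock.dept | stock.amt | stock.owner
70 | gray | B | fin | 70 | dave
2 | red | B | ops | 2 | bob
2 | red | B | fin | 2 | bob
After GROUP BY (2 rows):
stock.amt | n
70 | 1
2 | 2
After ORDER BY (2 rows):
stock.amt | n
2 | 2
70 | 1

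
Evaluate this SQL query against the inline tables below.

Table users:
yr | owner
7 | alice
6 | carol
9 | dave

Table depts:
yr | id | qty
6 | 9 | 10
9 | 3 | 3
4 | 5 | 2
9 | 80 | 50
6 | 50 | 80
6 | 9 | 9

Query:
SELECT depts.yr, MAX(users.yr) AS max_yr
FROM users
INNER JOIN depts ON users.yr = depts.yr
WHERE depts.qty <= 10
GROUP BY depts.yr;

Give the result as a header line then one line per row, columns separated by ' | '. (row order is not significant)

After JOIN depts (5 rows):
users.yr | users.owner | depts.yr | depts.id | depts.qty
6 | carol | 6 | 9 | 10
6 | carol | 6 | 50 | 80
6 | carol | 6 | 9 | 9
9 | dave | 9 | 3 | 3
9 | dave | 9 | 80 | 50
After WHERE (3 rows):
users.yr | users.owner | depts.yr | depts.id | depts.qty
6 | carol | 6 | 9 | 10
6 | carol | 6 | 9 | 9
9 | dave | 9 | 3 | 3
After GROUP BY (2 rows):
depts.yr | max_yr
6 | 6
9 | 9

== RESULT ==
depts.yr | max_yr
6 | 6
9 | 9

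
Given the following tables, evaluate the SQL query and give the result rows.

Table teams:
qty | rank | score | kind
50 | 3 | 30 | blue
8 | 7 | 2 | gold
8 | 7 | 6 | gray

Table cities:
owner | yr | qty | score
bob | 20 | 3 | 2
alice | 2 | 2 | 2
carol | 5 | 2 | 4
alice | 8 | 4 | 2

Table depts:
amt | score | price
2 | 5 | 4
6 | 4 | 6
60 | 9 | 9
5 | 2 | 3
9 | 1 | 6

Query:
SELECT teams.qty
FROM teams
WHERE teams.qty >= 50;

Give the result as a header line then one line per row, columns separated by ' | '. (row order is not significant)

After WHERE (1 rows):
teams.qty | teams.rank | teams.score | teams.kind
50 | 3 | 30 | blue
After SELECT (1 rows):
teams.qty
50

== RESULT ==
teams.qty
50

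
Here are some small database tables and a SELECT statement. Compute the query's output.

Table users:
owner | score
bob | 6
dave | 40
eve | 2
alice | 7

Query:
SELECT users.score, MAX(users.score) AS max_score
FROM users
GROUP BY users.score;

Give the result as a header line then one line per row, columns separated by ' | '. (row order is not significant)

After GROUP BY (4 rows):
users.score | max_score
6 | 6
40 | 40
2 | 2
7 | 7

== RESULT ==
users.score | max_score
6 | 6
40 | 40
2 | 2
7 | 7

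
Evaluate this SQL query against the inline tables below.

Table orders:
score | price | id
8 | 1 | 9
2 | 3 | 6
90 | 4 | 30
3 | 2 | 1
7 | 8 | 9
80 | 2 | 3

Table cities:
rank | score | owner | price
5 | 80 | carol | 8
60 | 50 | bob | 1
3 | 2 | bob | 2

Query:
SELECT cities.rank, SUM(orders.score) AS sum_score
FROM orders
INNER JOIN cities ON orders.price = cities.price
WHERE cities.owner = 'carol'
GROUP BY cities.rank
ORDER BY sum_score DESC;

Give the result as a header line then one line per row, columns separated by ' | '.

After JOIN cities (4 rows):
orders.score | orders.price | orders.id | cities.rank | cities.score | cities.owner | cities.price
8 | 1 | 9 | 60 | 50 | bob | 1
3 | 2 | 1 | 3 | 2 | bob | 2
7 | 8 | 9 | 5 | 80 | carol | 8
80 | 2 | 3 | 3 | 2 | bob | 2
After WHERE (1 rows):
orders.score | orders.price | orders.id | cities.rank | cities.score | cities.owner | cities.price
7 | 8 | 9 | 5 | 80 | carol | 8
After GROUP BY (1 rows):
cities.rank | sum_score
5 | 7
After ORDER BY (1 rows):
cities.rank | sum_score
5 | 7

== RESULT ==
cities.rank | sum_score
5 | 7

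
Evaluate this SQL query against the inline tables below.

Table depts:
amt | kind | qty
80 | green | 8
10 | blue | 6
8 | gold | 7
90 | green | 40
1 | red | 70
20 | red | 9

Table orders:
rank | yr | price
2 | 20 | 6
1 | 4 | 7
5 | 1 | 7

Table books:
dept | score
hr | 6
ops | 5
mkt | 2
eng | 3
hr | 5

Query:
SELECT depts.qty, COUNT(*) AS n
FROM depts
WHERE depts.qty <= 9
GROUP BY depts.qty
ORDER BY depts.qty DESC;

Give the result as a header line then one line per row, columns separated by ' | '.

== RESULT ==
depts.qty | n
9 | 1
8 | 1
7 | 1
6 | 1

Derivation:
After WHERE (4 rows):
depts.amt | depts.kind | depts.qty
80 | green | 8
10 | blue | 6
8 | gold | 7
20 | red | 9
After GROUP BY (4 rows):
depts.qty | n
8 | 1
6 | 1
7 | 1
9 | 1
After ORDER BY (4 rows):
depts.qty | n
9 | 1
8 | 1
7 | 1
6 | 1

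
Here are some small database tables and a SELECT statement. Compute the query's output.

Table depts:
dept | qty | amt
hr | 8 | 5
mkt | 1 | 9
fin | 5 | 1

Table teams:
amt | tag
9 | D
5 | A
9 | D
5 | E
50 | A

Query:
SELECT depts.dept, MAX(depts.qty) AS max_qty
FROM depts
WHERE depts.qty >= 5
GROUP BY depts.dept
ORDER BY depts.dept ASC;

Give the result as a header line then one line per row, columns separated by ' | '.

== RESULT ==
depts.dept | max_qty
fin | 5
hr | 8

Derivation:
After WHERE (2 rows):
depts.dept | depts.qty | depts.amt
hr | 8 | 5
fin | 5 | 1
After GROUP BY (2 rows):
depts.dept | max_qty
hr | 8
fin | 5
After ORDER BY (2 rows):
depts.dept | max_qty
fin | 5
hr | 8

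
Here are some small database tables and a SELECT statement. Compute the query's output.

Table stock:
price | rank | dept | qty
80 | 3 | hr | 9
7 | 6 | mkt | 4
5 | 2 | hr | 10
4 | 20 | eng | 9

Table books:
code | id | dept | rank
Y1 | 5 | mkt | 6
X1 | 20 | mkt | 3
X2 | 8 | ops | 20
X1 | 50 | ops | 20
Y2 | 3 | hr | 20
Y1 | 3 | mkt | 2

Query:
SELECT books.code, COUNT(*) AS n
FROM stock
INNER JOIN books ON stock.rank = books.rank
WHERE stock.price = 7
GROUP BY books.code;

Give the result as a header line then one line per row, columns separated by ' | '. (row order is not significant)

== RESULT ==
books.code | n
Y1 | 1

Derivation:
After JOIN books (6 rows):
stock.price | stock.rank | stock.dept | stock.qty | books.code | books.id | books.dept | books.rank
80 | 3 | hr | 9 | X1 | 20 | mkt | 3
7 | 6 | mkt | 4 | Y1 | 5 | mkt | 6
5 | 2 | hr | 10 | Y1 | 3 | mkt | 2
4 | 20 | eng | 9 | X2 | 8 | ops | 20
4 | 20 | eng | 9 | X1 | 50 | ops | 20
4 | 20 | eng | 9 | Y2 | 3 | hr | 20
After WHERE (1 rows):
stock.price | stock.rank | stock.dept | stock.qty | books.code | books.id | books.dept | books.rank
7 | 6 | mkt | 4 | Y1 | 5 | mkt | 6
After GROUP BY (1 rows):
books.code | n
Y1 | 1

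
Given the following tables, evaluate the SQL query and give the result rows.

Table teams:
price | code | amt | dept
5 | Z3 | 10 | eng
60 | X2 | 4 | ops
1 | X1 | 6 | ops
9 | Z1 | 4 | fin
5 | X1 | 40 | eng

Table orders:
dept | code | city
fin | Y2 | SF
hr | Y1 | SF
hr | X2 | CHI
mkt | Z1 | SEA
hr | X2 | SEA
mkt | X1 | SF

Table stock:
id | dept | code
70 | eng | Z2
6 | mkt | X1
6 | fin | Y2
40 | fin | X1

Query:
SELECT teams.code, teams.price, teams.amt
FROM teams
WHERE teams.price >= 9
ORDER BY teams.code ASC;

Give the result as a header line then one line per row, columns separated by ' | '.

== RESULT ==
teams.code | teams.price | teams.amt
X2 | 60 | 4
Z1 | 9 | 4

Derivation:
After WHERE (2 rows):
teams.price | teams.code | teams.amt | teams.dept
60 | X2 | 4 | ops
9 | Z1 | 4 | fin
After SELECT (2 rows):
teams.code | teams.price | teams.amt
X2 | 60 | 4
Z1 | 9 | 4
After ORDER BY (2 rows):
teams.code | teams.price | teams.amt
X2 | 60 | 4
Z1 | 9 | 4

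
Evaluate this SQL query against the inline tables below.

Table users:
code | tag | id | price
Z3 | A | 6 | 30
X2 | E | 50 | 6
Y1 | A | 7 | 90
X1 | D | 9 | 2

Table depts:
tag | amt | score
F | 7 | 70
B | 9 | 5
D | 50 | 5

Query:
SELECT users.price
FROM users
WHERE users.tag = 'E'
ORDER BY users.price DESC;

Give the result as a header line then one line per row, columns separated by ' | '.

After WHERE (1 rows):
users.code | users.tag | users.id | users.price
X2 | E | 50 | 6
After SELECT (1 rows):
users.price
6
After ORDER BY (1 rows):
users.price
6

== RESULT ==
users.price
6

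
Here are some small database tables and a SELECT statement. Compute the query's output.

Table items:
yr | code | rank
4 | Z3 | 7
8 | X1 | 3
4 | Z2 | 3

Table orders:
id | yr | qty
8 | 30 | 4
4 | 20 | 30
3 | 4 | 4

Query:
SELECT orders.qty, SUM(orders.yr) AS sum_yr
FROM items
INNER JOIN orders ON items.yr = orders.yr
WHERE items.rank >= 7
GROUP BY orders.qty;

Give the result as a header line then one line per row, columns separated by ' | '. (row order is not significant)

After JOIN orders (2 rows):
items.yr | items.code | items.rank | orders.id | orders.yr | orders.qty
4 | Z3 | 7 | 3 | 4 | 4
4 | Z2 | 3 | 3 | 4 | 4
After WHERE (1 rows):
items.yr | items.code | items.rank | orders.id | orders.yr | orders.qty
4 | Z3 | 7 | 3 | 4 | 4
After GROUP BY (1 rows):
orders.qty | sum_yr
4 | 4

== RESULT ==
orders.qty | sum_yr
4 | 4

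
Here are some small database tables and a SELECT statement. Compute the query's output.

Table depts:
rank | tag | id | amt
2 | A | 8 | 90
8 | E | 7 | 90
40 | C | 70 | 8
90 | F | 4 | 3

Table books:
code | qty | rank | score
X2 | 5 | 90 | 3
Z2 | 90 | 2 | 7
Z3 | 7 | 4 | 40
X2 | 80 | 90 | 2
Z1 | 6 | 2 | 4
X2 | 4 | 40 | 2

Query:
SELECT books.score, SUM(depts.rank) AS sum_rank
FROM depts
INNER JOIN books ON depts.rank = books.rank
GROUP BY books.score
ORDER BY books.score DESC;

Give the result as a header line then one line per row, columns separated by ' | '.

After JOIN books (5 rows):
depts.rank | depts.tag | depts.id | depts.amt | books.code | books.qty | books.rank | books.score
2 | A | 8 | 90 | Z2 | 90 | 2 | 7
2 | A | 8 | 90 | Z1 | 6 | 2 | 4
40 | C | 70 | 8 | X2 | 4 | 40 | 2
90 | F | 4 | 3 | X2 | 5 | 90 | 3
90 | F | 4 | 3 | X2 | 80 | 90 | 2
After GROUP BY (4 rows):
books.score | sum_rank
7 | 2
4 | 2
2 | 130
3 | 90
After ORDER BY (4 rows):
books.score | sum_rank
7 | 2
4 | 2
3 | 90
2 | 130

== RESULT ==
books.score | sum_rank
7 | 2
4 | 2
3 | 90
2 | 130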